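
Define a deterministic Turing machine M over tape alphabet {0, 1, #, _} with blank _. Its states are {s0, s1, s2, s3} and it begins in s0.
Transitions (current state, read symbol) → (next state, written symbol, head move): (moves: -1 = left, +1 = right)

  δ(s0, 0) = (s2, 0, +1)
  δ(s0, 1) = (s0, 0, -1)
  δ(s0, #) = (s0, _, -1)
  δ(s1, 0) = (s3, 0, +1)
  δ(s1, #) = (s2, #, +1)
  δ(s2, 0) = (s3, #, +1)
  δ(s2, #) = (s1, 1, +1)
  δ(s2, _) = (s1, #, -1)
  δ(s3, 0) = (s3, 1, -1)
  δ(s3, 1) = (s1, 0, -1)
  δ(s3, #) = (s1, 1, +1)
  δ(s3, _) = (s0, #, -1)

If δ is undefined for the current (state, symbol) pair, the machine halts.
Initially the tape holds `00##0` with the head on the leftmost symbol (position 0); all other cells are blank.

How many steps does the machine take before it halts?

state=s0 head=0 tape=[0]0##0_   (s0,0)→(s2,0,+1)
state=s2 head=1 tape=0[0]##0_   (s2,0)→(s3,#,+1)
state=s3 head=2 tape=0#[#]#0_   (s3,#)→(s1,1,+1)
state=s1 head=3 tape=0#1[#]0_   (s1,#)→(s2,#,+1)
state=s2 head=4 tape=0#1#[0]_   (s2,0)→(s3,#,+1)
state=s3 head=5 tape=0#1##[_]   (s3,_)→(s0,#,-1)
state=s0 head=4 tape=0#1#[#]#   (s0,#)→(s0,_,-1)
state=s0 head=3 tape=0#1[#]_#   (s0,#)→(s0,_,-1)
state=s0 head=2 tape=0#[1]__#   (s0,1)→(s0,0,-1)
state=s0 head=1 tape=0[#]0__#   (s0,#)→(s0,_,-1)
state=s0 head=0 tape=[0]_0__#   (s0,0)→(s2,0,+1)
state=s2 head=1 tape=0[_]0__#   (s2,_)→(s1,#,-1)
state=s1 head=0 tape=[0]#0__#   (s1,0)→(s3,0,+1)
state=s3 head=1 tape=0[#]0__#   (s3,#)→(s1,1,+1)
state=s1 head=2 tape=01[0]__#   (s1,0)→(s3,0,+1)
state=s3 head=3 tape=010[_]_#   (s3,_)→(s0,#,-1)
state=s0 head=2 tape=01[0]#_#   (s0,0)→(s2,0,+1)
state=s2 head=3 tape=010[#]_#   (s2,#)→(s1,1,+1)
state=s1 head=4 tape=0101[_]#
M halts after 18 transitions.

18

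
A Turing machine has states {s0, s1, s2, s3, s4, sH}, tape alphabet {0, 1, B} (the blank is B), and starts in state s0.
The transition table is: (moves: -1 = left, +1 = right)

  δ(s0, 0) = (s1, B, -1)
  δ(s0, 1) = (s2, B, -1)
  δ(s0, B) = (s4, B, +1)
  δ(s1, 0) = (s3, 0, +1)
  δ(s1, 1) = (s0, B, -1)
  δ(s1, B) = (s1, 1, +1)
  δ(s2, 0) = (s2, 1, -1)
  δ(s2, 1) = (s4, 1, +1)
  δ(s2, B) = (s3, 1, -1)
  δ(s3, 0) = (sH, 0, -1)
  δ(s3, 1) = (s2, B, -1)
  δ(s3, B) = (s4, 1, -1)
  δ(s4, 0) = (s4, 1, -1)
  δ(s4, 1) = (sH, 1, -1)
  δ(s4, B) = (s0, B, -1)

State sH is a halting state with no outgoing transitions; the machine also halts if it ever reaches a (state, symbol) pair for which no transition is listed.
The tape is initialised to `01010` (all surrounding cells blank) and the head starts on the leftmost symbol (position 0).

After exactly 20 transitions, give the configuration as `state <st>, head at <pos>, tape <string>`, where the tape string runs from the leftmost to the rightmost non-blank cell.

state=s0 head=0 tape=BBBBB[0]1010   (s0,0)→(s1,B,-1)
state=s1 head=-1 tape=BBBB[B]B1010   (s1,B)→(s1,1,+1)
state=s1 head=0 tape=BBBB1[B]1010   (s1,B)→(s1,1,+1)
state=s1 head=1 tape=BBBB11[1]010   (s1,1)→(s0,B,-1)
state=s0 head=0 tape=BBBB1[1]B010   (s0,1)→(s2,B,-1)
state=s2 head=-1 tape=BBBB[1]BB010   (s2,1)→(s4,1,+1)
state=s4 head=0 tape=BBBB1[B]B010   (s4,B)→(s0,B,-1)
state=s0 head=-1 tape=BBBB[1]BB010   (s0,1)→(s2,B,-1)
state=s2 head=-2 tape=BBB[B]BBB010   (s2,B)→(s3,1,-1)
state=s3 head=-3 tape=BB[B]1BBB010   (s3,B)→(s4,1,-1)
state=s4 head=-4 tape=B[B]11BBB010   (s4,B)→(s0,B,-1)
state=s0 head=-5 tape=[B]B11BBB010   (s0,B)→(s4,B,+1)
state=s4 head=-4 tape=B[B]11BBB010   (s4,B)→(s0,B,-1)
state=s0 head=-5 tape=[B]B11BBB010   (s0,B)→(s4,B,+1)
state=s4 head=-4 tape=B[B]11BBB010   (s4,B)→(s0,B,-1)
state=s0 head=-5 tape=[B]B11BBB010   (s0,B)→(s4,B,+1)
state=s4 head=-4 tape=B[B]11BBB010   (s4,B)→(s0,B,-1)
state=s0 head=-5 tape=[B]B11BBB010   (s0,B)→(s4,B,+1)
state=s4 head=-4 tape=B[B]11BBB010   (s4,B)→(s0,B,-1)
state=s0 head=-5 tape=[B]B11BBB010   (s0,B)→(s4,B,+1)
state=s4 head=-4 tape=B[B]11BBB010
After 20 steps: state s4, head at -4, tape 11BBB010.

state s4, head at -4, tape 11BBB010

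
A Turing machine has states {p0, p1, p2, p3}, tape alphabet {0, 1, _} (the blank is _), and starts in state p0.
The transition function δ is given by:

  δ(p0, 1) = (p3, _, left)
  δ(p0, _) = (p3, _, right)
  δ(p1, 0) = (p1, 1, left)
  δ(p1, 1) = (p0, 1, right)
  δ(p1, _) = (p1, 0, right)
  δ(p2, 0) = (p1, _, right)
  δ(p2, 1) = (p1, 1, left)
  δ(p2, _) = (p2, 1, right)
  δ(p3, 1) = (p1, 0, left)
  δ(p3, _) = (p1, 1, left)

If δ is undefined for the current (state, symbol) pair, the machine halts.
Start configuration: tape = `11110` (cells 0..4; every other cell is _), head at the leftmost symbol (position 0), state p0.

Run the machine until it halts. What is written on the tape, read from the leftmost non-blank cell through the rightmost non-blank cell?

010_1110

p0 | ___[1]1110   read 1 → write _, move left, go to p3
p3 | __[_]_1110   read _ → write 1, move left, go to p1
p1 | _[_]1_1110   read _ → write 0, move right, go to p1
p1 | _0[1]_1110   read 1 → write 1, move right, go to p0
p0 | _01[_]1110   read _ → write _, move right, go to p3
p3 | _01_[1]110   read 1 → write 0, move left, go to p1
p1 | _01[_]0110   read _ → write 0, move right, go to p1
p1 | _010[0]110   read 0 → write 1, move left, go to p1
p1 | _01[0]1110   read 0 → write 1, move left, go to p1
p1 | _0[1]11110   read 1 → write 1, move right, go to p0
p0 | _01[1]1110   read 1 → write _, move left, go to p3
p3 | _0[1]_1110   read 1 → write 0, move left, go to p1
p1 | _[0]0_1110   read 0 → write 1, move left, go to p1
p1 | [_]10_1110   read _ → write 0, move right, go to p1
p1 | 0[1]0_1110   read 1 → write 1, move right, go to p0
p0 | 01[0]_1110
The non-blank tape span at halt is 010_1110.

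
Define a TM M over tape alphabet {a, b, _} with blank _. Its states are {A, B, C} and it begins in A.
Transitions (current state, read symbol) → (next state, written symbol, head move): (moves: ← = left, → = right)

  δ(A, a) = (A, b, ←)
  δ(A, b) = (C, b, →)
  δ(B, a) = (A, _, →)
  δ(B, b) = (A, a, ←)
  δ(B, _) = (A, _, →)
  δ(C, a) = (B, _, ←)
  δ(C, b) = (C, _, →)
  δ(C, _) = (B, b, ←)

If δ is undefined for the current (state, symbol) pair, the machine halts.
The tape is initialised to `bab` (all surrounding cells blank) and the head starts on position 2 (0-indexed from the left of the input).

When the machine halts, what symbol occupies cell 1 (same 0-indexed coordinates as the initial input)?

_

A | ba[b]_   read b → write b, move →, go to C
C | bab[_]   read _ → write b, move ←, go to B
B | ba[b]b   read b → write a, move ←, go to A
A | b[a]ab   read a → write b, move ←, go to A
A | [b]bab   read b → write b, move →, go to C
C | b[b]ab   read b → write _, move →, go to C
C | b_[a]b   read a → write _, move ←, go to B
B | b[_]_b   read _ → write _, move →, go to A
A | b_[_]b
Cell 1 holds _ when M halts.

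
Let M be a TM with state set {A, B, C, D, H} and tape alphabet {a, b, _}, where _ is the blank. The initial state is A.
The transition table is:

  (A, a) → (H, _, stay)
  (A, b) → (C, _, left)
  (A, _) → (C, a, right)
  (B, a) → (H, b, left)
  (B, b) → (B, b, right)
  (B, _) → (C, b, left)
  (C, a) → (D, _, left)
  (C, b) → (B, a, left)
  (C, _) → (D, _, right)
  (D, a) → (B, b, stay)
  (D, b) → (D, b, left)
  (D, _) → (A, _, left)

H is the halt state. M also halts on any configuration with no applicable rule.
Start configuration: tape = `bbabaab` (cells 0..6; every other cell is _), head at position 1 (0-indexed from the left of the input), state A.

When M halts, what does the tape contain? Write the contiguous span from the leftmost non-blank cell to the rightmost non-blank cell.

state=A head=1 tape=___b[b]abaab   (A,b)→(C,_,left)
state=C head=0 tape=___[b]_abaab   (C,b)→(B,a,left)
state=B head=-1 tape=__[_]a_abaab   (B,_)→(C,b,left)
state=C head=-2 tape=_[_]ba_abaab   (C,_)→(D,_,right)
state=D head=-1 tape=__[b]a_abaab   (D,b)→(D,b,left)
state=D head=-2 tape=_[_]ba_abaab   (D,_)→(A,_,left)
state=A head=-3 tape=[_]_ba_abaab   (A,_)→(C,a,right)
state=C head=-2 tape=a[_]ba_abaab   (C,_)→(D,_,right)
state=D head=-1 tape=a_[b]a_abaab   (D,b)→(D,b,left)
state=D head=-2 tape=a[_]ba_abaab   (D,_)→(A,_,left)
state=A head=-3 tape=[a]_ba_abaab   (A,a)→(H,_,stay)
state=H head=-3 tape=[_]_ba_abaab
The non-blank tape span at halt is ba_abaab.

ba_abaab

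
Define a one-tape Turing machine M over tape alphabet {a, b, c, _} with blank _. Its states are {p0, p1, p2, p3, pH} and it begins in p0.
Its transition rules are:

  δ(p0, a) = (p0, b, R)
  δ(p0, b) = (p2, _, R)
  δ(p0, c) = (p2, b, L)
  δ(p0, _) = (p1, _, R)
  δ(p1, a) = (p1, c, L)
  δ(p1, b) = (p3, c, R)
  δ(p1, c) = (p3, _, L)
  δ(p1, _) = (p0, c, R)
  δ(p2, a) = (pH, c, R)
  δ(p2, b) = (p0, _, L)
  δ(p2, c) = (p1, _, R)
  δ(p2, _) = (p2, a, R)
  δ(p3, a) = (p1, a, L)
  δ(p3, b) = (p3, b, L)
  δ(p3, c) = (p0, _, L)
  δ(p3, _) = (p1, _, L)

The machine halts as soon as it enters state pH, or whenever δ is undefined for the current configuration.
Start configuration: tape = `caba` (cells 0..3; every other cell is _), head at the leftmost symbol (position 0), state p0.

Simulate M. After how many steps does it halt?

state=p0 head=0 tape=_[c]aba_   (p0,c)→(p2,b,L)
state=p2 head=-1 tape=[_]baba_   (p2,_)→(p2,a,R)
state=p2 head=0 tape=a[b]aba_   (p2,b)→(p0,_,L)
state=p0 head=-1 tape=[a]_aba_   (p0,a)→(p0,b,R)
state=p0 head=0 tape=b[_]aba_   (p0,_)→(p1,_,R)
state=p1 head=1 tape=b_[a]ba_   (p1,a)→(p1,c,L)
state=p1 head=0 tape=b[_]cba_   (p1,_)→(p0,c,R)
state=p0 head=1 tape=bc[c]ba_   (p0,c)→(p2,b,L)
state=p2 head=0 tape=b[c]bba_   (p2,c)→(p1,_,R)
state=p1 head=1 tape=b_[b]ba_   (p1,b)→(p3,c,R)
state=p3 head=2 tape=b_c[b]a_   (p3,b)→(p3,b,L)
state=p3 head=1 tape=b_[c]ba_   (p3,c)→(p0,_,L)
state=p0 head=0 tape=b[_]_ba_   (p0,_)→(p1,_,R)
state=p1 head=1 tape=b_[_]ba_   (p1,_)→(p0,c,R)
state=p0 head=2 tape=b_c[b]a_   (p0,b)→(p2,_,R)
state=p2 head=3 tape=b_c_[a]_   (p2,a)→(pH,c,R)
state=pH head=4 tape=b_c_c[_]
M halts after 16 transitions.

16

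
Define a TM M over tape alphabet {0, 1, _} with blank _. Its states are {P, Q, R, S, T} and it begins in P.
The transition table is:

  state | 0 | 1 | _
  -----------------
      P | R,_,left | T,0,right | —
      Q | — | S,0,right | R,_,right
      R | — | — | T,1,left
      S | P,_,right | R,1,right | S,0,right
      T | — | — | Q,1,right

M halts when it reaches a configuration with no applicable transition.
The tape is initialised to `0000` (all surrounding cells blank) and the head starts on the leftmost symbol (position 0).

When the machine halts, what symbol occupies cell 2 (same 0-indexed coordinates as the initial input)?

P | __[0]000   read 0 → write _, move left, go to R
R | _[_]_000   read _ → write 1, move left, go to T
T | [_]1_000   read _ → write 1, move right, go to Q
Q | 1[1]_000   read 1 → write 0, move right, go to S
S | 10[_]000   read _ → write 0, move right, go to S
S | 100[0]00   read 0 → write _, move right, go to P
P | 100_[0]0   read 0 → write _, move left, go to R
R | 100[_]_0   read _ → write 1, move left, go to T
T | 10[0]1_0
Cell 2 holds _ when M halts.

_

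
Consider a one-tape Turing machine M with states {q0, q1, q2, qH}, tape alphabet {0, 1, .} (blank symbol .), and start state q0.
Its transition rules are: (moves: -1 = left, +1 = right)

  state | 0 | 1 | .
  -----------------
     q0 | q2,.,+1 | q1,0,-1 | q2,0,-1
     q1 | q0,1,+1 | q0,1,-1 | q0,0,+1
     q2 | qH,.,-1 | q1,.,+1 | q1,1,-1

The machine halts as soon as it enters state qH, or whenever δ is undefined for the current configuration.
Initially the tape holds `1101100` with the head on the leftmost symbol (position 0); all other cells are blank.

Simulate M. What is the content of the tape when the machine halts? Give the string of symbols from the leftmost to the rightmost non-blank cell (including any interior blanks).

1..10010100

q0 | ....[1]101100   read 1 → write 0, move -1, go to q1
q1 | ...[.]0101100   read . → write 0, move +1, go to q0
q0 | ...0[0]101100   read 0 → write ., move +1, go to q2
q2 | ...0.[1]01100   read 1 → write ., move +1, go to q1
q1 | ...0..[0]1100   read 0 → write 1, move +1, go to q0
q0 | ...0..1[1]100   read 1 → write 0, move -1, go to q1
q1 | ...0..[1]0100   read 1 → write 1, move -1, go to q0
q0 | ...0.[.]10100   read . → write 0, move -1, go to q2
q2 | ...0[.]010100   read . → write 1, move -1, go to q1
q1 | ...[0]1010100   read 0 → write 1, move +1, go to q0
q0 | ...1[1]010100   read 1 → write 0, move -1, go to q1
q1 | ...[1]0010100   read 1 → write 1, move -1, go to q0
q0 | ..[.]10010100   read . → write 0, move -1, go to q2
q2 | .[.]010010100   read . → write 1, move -1, go to q1
q1 | [.]1010010100   read . → write 0, move +1, go to q0
q0 | 0[1]010010100   read 1 → write 0, move -1, go to q1
q1 | [0]0010010100   read 0 → write 1, move +1, go to q0
q0 | 1[0]010010100   read 0 → write ., move +1, go to q2
q2 | 1.[0]10010100   read 0 → write ., move -1, go to qH
qH | 1[.].10010100
The non-blank tape span at halt is 1..10010100.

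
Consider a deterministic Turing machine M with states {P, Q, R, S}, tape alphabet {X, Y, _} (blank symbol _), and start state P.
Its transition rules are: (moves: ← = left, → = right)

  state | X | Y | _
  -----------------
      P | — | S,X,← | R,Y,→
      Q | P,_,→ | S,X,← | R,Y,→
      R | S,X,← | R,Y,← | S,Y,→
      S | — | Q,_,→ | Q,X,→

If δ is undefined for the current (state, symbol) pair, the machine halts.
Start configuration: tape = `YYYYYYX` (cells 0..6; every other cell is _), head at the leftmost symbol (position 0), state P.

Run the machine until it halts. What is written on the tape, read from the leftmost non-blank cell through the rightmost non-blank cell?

state=P head=0 tape=_[Y]YYYYYX   (P,Y)→(S,X,←)
state=S head=-1 tape=[_]XYYYYYX   (S,_)→(Q,X,→)
state=Q head=0 tape=X[X]YYYYYX   (Q,X)→(P,_,→)
state=P head=1 tape=X_[Y]YYYYX   (P,Y)→(S,X,←)
state=S head=0 tape=X[_]XYYYYX   (S,_)→(Q,X,→)
state=Q head=1 tape=XX[X]YYYYX   (Q,X)→(P,_,→)
state=P head=2 tape=XX_[Y]YYYX   (P,Y)→(S,X,←)
state=S head=1 tape=XX[_]XYYYX   (S,_)→(Q,X,→)
state=Q head=2 tape=XXX[X]YYYX   (Q,X)→(P,_,→)
state=P head=3 tape=XXX_[Y]YYX   (P,Y)→(S,X,←)
state=S head=2 tape=XXX[_]XYYX   (S,_)→(Q,X,→)
state=Q head=3 tape=XXXX[X]YYX   (Q,X)→(P,_,→)
state=P head=4 tape=XXXX_[Y]YX   (P,Y)→(S,X,←)
state=S head=3 tape=XXXX[_]XYX   (S,_)→(Q,X,→)
state=Q head=4 tape=XXXXX[X]YX   (Q,X)→(P,_,→)
state=P head=5 tape=XXXXX_[Y]X   (P,Y)→(S,X,←)
state=S head=4 tape=XXXXX[_]XX   (S,_)→(Q,X,→)
state=Q head=5 tape=XXXXXX[X]X   (Q,X)→(P,_,→)
state=P head=6 tape=XXXXXX_[X]
The non-blank tape span at halt is XXXXXX_X.

XXXXXX_X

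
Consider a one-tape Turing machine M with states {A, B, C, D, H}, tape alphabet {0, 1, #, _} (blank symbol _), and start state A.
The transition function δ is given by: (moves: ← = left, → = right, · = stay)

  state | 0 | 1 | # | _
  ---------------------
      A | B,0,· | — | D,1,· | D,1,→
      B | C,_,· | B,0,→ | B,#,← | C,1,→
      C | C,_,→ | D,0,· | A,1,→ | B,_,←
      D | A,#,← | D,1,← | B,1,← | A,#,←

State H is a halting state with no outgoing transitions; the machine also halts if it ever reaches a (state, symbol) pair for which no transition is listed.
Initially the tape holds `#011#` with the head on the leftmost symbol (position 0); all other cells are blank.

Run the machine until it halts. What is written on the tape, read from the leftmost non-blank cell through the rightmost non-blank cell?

00001#1#

A | ___[#]011#   read # → write 1, move ·, go to D
D | ___[1]011#   read 1 → write 1, move ←, go to D
D | __[_]1011#   read _ → write #, move ←, go to A
A | _[_]#1011#   read _ → write 1, move →, go to D
D | _1[#]1011#   read # → write 1, move ←, go to B
B | _[1]11011#   read 1 → write 0, move →, go to B
B | _0[1]1011#   read 1 → write 0, move →, go to B
B | _00[1]011#   read 1 → write 0, move →, go to B
B | _000[0]11#   read 0 → write _, move ·, go to C
C | _000[_]11#   read _ → write _, move ←, go to B
B | _00[0]_11#   read 0 → write _, move ·, go to C
C | _00[_]_11#   read _ → write _, move ←, go to B
B | _0[0]__11#   read 0 → write _, move ·, go to C
C | _0[_]__11#   read _ → write _, move ←, go to B
B | _[0]___11#   read 0 → write _, move ·, go to C
C | _[_]___11#   read _ → write _, move ←, go to B
B | [_]____11#   read _ → write 1, move →, go to C
C | 1[_]___11#   read _ → write _, move ←, go to B
B | [1]____11#   read 1 → write 0, move →, go to B
B | 0[_]___11#   read _ → write 1, move →, go to C
C | 01[_]__11#   read _ → write _, move ←, go to B
B | 0[1]___11#   read 1 → write 0, move →, go to B
B | 00[_]__11#   read _ → write 1, move →, go to C
C | 001[_]_11#   read _ → write _, move ←, go to B
B | 00[1]__11#   read 1 → write 0, move →, go to B
B | 000[_]_11#   read _ → write 1, move →, go to C
C | 0001[_]11#   read _ → write _, move ←, go to B
B | 000[1]_11#   read 1 → write 0, move →, go to B
B | 0000[_]11#   read _ → write 1, move →, go to C
C | 00001[1]1#   read 1 → write 0, move ·, go to D
D | 00001[0]1#   read 0 → write #, move ←, go to A
A | 0000[1]#1#
The non-blank tape span at halt is 00001#1#.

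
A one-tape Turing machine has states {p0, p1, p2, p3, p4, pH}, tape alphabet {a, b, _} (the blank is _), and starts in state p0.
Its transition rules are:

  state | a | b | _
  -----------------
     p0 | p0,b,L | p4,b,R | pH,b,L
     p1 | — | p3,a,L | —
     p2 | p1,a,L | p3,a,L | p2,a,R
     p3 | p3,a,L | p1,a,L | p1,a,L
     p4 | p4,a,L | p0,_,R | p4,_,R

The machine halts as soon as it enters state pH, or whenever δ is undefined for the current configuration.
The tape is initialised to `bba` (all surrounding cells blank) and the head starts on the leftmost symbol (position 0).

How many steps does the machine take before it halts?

4

state=p0 head=0 tape=[b]ba   (p0,b)→(p4,b,R)
state=p4 head=1 tape=b[b]a   (p4,b)→(p0,_,R)
state=p0 head=2 tape=b_[a]   (p0,a)→(p0,b,L)
state=p0 head=1 tape=b[_]b   (p0,_)→(pH,b,L)
state=pH head=0 tape=[b]bb
M halts after 4 transitions.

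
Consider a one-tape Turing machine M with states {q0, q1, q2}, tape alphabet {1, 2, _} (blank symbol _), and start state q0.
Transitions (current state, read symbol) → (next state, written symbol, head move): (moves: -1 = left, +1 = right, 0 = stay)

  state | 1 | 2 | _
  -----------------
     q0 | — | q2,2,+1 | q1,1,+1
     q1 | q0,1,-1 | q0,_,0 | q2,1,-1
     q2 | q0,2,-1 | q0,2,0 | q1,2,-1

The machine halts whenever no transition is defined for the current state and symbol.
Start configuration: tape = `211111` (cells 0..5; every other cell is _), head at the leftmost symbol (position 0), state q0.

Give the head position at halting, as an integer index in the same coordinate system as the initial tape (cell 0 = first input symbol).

5

state=q0 head=0 tape=[2]11111__   (q0,2)→(q2,2,+1)
state=q2 head=1 tape=2[1]1111__   (q2,1)→(q0,2,-1)
state=q0 head=0 tape=[2]21111__   (q0,2)→(q2,2,+1)
state=q2 head=1 tape=2[2]1111__   (q2,2)→(q0,2,0)
state=q0 head=1 tape=2[2]1111__   (q0,2)→(q2,2,+1)
state=q2 head=2 tape=22[1]111__   (q2,1)→(q0,2,-1)
state=q0 head=1 tape=2[2]2111__   (q0,2)→(q2,2,+1)
state=q2 head=2 tape=22[2]111__   (q2,2)→(q0,2,0)
state=q0 head=2 tape=22[2]111__   (q0,2)→(q2,2,+1)
state=q2 head=3 tape=222[1]11__   (q2,1)→(q0,2,-1)
state=q0 head=2 tape=22[2]211__   (q0,2)→(q2,2,+1)
state=q2 head=3 tape=222[2]11__   (q2,2)→(q0,2,0)
state=q0 head=3 tape=222[2]11__   (q0,2)→(q2,2,+1)
state=q2 head=4 tape=2222[1]1__   (q2,1)→(q0,2,-1)
state=q0 head=3 tape=222[2]21__   (q0,2)→(q2,2,+1)
state=q2 head=4 tape=2222[2]1__   (q2,2)→(q0,2,0)
state=q0 head=4 tape=2222[2]1__   (q0,2)→(q2,2,+1)
state=q2 head=5 tape=22222[1]__   (q2,1)→(q0,2,-1)
state=q0 head=4 tape=2222[2]2__   (q0,2)→(q2,2,+1)
state=q2 head=5 tape=22222[2]__   (q2,2)→(q0,2,0)
state=q0 head=5 tape=22222[2]__   (q0,2)→(q2,2,+1)
state=q2 head=6 tape=222222[_]_   (q2,_)→(q1,2,-1)
state=q1 head=5 tape=22222[2]2_   (q1,2)→(q0,_,0)
state=q0 head=5 tape=22222[_]2_   (q0,_)→(q1,1,+1)
state=q1 head=6 tape=222221[2]_   (q1,2)→(q0,_,0)
state=q0 head=6 tape=222221[_]_   (q0,_)→(q1,1,+1)
state=q1 head=7 tape=2222211[_]   (q1,_)→(q2,1,-1)
state=q2 head=6 tape=222221[1]1   (q2,1)→(q0,2,-1)
state=q0 head=5 tape=22222[1]21
At halt the head is at cell 5.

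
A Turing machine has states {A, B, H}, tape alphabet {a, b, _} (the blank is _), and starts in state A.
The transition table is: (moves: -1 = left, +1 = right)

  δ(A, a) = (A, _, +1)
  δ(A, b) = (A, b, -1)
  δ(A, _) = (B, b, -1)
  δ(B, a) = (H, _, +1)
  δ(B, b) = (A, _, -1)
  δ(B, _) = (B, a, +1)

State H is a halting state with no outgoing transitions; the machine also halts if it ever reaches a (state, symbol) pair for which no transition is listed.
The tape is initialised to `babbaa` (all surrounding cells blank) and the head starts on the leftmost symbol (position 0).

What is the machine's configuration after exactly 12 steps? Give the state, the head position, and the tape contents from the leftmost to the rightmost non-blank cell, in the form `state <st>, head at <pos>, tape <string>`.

state A, head at -2, tape a_babbaa

A | __[b]abbaa   read b → write b, move -1, go to A
A | _[_]babbaa   read _ → write b, move -1, go to B
B | [_]bbabbaa   read _ → write a, move +1, go to B
B | a[b]babbaa   read b → write _, move -1, go to A
A | [a]_babbaa   read a → write _, move +1, go to A
A | _[_]babbaa   read _ → write b, move -1, go to B
B | [_]bbabbaa   read _ → write a, move +1, go to B
B | a[b]babbaa   read b → write _, move -1, go to A
A | [a]_babbaa   read a → write _, move +1, go to A
A | _[_]babbaa   read _ → write b, move -1, go to B
B | [_]bbabbaa   read _ → write a, move +1, go to B
B | a[b]babbaa   read b → write _, move -1, go to A
A | [a]_babbaa
After 12 steps: state A, head at -2, tape a_babbaa.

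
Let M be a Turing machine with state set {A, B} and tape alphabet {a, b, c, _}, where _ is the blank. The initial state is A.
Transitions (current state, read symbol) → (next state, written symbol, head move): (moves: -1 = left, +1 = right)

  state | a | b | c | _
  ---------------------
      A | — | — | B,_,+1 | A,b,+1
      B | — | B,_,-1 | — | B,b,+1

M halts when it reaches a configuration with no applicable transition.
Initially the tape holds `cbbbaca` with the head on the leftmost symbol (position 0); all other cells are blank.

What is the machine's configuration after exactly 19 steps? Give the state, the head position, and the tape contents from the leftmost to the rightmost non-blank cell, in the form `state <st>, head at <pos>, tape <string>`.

state=A head=0 tape=__[c]bbbaca   (A,c)→(B,_,+1)
state=B head=1 tape=___[b]bbaca   (B,b)→(B,_,-1)
state=B head=0 tape=__[_]_bbaca   (B,_)→(B,b,+1)
state=B head=1 tape=__b[_]bbaca   (B,_)→(B,b,+1)
state=B head=2 tape=__bb[b]baca   (B,b)→(B,_,-1)
state=B head=1 tape=__b[b]_baca   (B,b)→(B,_,-1)
state=B head=0 tape=__[b]__baca   (B,b)→(B,_,-1)
state=B head=-1 tape=_[_]___baca   (B,_)→(B,b,+1)
state=B head=0 tape=_b[_]__baca   (B,_)→(B,b,+1)
state=B head=1 tape=_bb[_]_baca   (B,_)→(B,b,+1)
state=B head=2 tape=_bbb[_]baca   (B,_)→(B,b,+1)
state=B head=3 tape=_bbbb[b]aca   (B,b)→(B,_,-1)
state=B head=2 tape=_bbb[b]_aca   (B,b)→(B,_,-1)
state=B head=1 tape=_bb[b]__aca   (B,b)→(B,_,-1)
state=B head=0 tape=_b[b]___aca   (B,b)→(B,_,-1)
state=B head=-1 tape=_[b]____aca   (B,b)→(B,_,-1)
state=B head=-2 tape=[_]_____aca   (B,_)→(B,b,+1)
state=B head=-1 tape=b[_]____aca   (B,_)→(B,b,+1)
state=B head=0 tape=bb[_]___aca   (B,_)→(B,b,+1)
state=B head=1 tape=bbb[_]__aca
After 19 steps: state B, head at 1, tape bbb___aca.

state B, head at 1, tape bbb___aca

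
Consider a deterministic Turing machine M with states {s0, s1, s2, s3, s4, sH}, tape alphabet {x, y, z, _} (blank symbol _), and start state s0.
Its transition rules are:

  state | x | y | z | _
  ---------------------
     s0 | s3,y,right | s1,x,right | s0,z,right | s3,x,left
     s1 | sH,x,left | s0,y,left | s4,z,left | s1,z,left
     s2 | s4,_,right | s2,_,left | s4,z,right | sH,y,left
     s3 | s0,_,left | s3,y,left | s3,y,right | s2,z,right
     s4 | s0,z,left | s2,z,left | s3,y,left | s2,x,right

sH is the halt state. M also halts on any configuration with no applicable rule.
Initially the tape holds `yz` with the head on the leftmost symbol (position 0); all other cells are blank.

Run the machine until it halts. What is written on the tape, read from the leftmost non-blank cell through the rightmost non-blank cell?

zzxzxy

state=s0 head=0 tape=__[y]z__   (s0,y)→(s1,x,right)
state=s1 head=1 tape=__x[z]__   (s1,z)→(s4,z,left)
state=s4 head=0 tape=__[x]z__   (s4,x)→(s0,z,left)
state=s0 head=-1 tape=_[_]zz__   (s0,_)→(s3,x,left)
state=s3 head=-2 tape=[_]xzz__   (s3,_)→(s2,z,right)
state=s2 head=-1 tape=z[x]zz__   (s2,x)→(s4,_,right)
state=s4 head=0 tape=z_[z]z__   (s4,z)→(s3,y,left)
state=s3 head=-1 tape=z[_]yz__   (s3,_)→(s2,z,right)
state=s2 head=0 tape=zz[y]z__   (s2,y)→(s2,_,left)
state=s2 head=-1 tape=z[z]_z__   (s2,z)→(s4,z,right)
state=s4 head=0 tape=zz[_]z__   (s4,_)→(s2,x,right)
state=s2 head=1 tape=zzx[z]__   (s2,z)→(s4,z,right)
state=s4 head=2 tape=zzxz[_]_   (s4,_)→(s2,x,right)
state=s2 head=3 tape=zzxzx[_]   (s2,_)→(sH,y,left)
state=sH head=2 tape=zzxz[x]y
The non-blank tape span at halt is zzxzxy.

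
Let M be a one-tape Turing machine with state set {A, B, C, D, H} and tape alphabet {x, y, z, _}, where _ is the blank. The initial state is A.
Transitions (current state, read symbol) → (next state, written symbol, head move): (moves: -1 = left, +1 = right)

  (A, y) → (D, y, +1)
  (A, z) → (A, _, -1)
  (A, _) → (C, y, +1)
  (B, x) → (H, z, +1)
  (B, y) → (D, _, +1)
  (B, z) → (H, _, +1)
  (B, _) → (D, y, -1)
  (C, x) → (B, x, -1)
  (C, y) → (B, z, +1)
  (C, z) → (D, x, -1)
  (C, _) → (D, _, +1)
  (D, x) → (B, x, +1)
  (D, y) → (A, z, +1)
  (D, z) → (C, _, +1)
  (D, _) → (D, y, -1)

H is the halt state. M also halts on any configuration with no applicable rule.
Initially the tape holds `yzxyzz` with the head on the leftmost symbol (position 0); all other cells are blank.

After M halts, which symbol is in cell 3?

A | [y]zxyzz   read y → write y, move +1, go to D
D | y[z]xyzz   read z → write _, move +1, go to C
C | y_[x]yzz   read x → write x, move -1, go to B
B | y[_]xyzz   read _ → write y, move -1, go to D
D | [y]yxyzz   read y → write z, move +1, go to A
A | z[y]xyzz   read y → write y, move +1, go to D
D | zy[x]yzz   read x → write x, move +1, go to B
B | zyx[y]zz   read y → write _, move +1, go to D
D | zyx_[z]z   read z → write _, move +1, go to C
C | zyx__[z]   read z → write x, move -1, go to D
D | zyx_[_]x   read _ → write y, move -1, go to D
D | zyx[_]yx   read _ → write y, move -1, go to D
D | zy[x]yyx   read x → write x, move +1, go to B
B | zyx[y]yx   read y → write _, move +1, go to D
D | zyx_[y]x   read y → write z, move +1, go to A
A | zyx_z[x]
Cell 3 holds _ when M halts.

_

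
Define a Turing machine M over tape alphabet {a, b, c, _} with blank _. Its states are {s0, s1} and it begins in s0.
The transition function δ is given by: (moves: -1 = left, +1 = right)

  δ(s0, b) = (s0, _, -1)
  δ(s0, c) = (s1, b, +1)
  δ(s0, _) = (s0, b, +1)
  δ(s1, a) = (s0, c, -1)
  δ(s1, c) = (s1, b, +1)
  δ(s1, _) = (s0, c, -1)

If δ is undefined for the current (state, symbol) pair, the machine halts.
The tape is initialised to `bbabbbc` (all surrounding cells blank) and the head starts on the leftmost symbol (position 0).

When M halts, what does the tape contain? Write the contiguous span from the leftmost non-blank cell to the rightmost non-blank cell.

state=s0 head=0 tape=__[b]babbbc   (s0,b)→(s0,_,-1)
state=s0 head=-1 tape=_[_]_babbbc   (s0,_)→(s0,b,+1)
state=s0 head=0 tape=_b[_]babbbc   (s0,_)→(s0,b,+1)
state=s0 head=1 tape=_bb[b]abbbc   (s0,b)→(s0,_,-1)
state=s0 head=0 tape=_b[b]_abbbc   (s0,b)→(s0,_,-1)
state=s0 head=-1 tape=_[b]__abbbc   (s0,b)→(s0,_,-1)
state=s0 head=-2 tape=[_]___abbbc   (s0,_)→(s0,b,+1)
state=s0 head=-1 tape=b[_]__abbbc   (s0,_)→(s0,b,+1)
state=s0 head=0 tape=bb[_]_abbbc   (s0,_)→(s0,b,+1)
state=s0 head=1 tape=bbb[_]abbbc   (s0,_)→(s0,b,+1)
state=s0 head=2 tape=bbbb[a]bbbc
The non-blank tape span at halt is bbbbabbbc.

bbbbabbbc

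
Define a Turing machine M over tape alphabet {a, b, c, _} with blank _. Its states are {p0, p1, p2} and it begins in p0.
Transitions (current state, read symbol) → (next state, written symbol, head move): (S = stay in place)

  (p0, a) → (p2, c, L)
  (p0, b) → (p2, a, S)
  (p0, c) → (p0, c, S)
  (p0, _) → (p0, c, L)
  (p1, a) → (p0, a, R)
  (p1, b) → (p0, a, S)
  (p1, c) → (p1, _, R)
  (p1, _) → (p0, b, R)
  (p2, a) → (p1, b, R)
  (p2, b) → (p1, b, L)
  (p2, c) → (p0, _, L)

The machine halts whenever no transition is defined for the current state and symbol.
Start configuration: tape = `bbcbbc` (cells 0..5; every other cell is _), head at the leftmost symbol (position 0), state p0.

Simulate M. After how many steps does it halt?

p0 | _[b]bcbbc   read b → write a, move S, go to p2
p2 | _[a]bcbbc   read a → write b, move R, go to p1
p1 | _b[b]cbbc   read b → write a, move S, go to p0
p0 | _b[a]cbbc   read a → write c, move L, go to p2
p2 | _[b]ccbbc   read b → write b, move L, go to p1
p1 | [_]bccbbc   read _ → write b, move R, go to p0
p0 | b[b]ccbbc   read b → write a, move S, go to p2
p2 | b[a]ccbbc   read a → write b, move R, go to p1
p1 | bb[c]cbbc   read c → write _, move R, go to p1
p1 | bb_[c]bbc   read c → write _, move R, go to p1
p1 | bb__[b]bc   read b → write a, move S, go to p0
p0 | bb__[a]bc   read a → write c, move L, go to p2
p2 | bb_[_]cbc
M halts after 12 transitions.

12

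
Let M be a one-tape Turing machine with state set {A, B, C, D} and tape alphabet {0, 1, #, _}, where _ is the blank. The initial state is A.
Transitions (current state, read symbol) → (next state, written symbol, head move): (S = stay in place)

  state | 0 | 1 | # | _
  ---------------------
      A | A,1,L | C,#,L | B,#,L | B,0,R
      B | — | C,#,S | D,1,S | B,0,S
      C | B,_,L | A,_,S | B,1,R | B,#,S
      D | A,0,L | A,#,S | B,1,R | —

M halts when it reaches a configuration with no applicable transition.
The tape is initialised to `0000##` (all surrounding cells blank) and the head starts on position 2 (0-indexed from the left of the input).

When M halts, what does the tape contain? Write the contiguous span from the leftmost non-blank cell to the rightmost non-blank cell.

A | _00[0]0##   read 0 → write 1, move L, go to A
A | _0[0]10##   read 0 → write 1, move L, go to A
A | _[0]110##   read 0 → write 1, move L, go to A
A | [_]1110##   read _ → write 0, move R, go to B
B | 0[1]110##   read 1 → write #, move S, go to C
C | 0[#]110##   read # → write 1, move R, go to B
B | 01[1]10##   read 1 → write #, move S, go to C
C | 01[#]10##   read # → write 1, move R, go to B
B | 011[1]0##   read 1 → write #, move S, go to C
C | 011[#]0##   read # → write 1, move R, go to B
B | 0111[0]##
The non-blank tape span at halt is 01110##.

01110##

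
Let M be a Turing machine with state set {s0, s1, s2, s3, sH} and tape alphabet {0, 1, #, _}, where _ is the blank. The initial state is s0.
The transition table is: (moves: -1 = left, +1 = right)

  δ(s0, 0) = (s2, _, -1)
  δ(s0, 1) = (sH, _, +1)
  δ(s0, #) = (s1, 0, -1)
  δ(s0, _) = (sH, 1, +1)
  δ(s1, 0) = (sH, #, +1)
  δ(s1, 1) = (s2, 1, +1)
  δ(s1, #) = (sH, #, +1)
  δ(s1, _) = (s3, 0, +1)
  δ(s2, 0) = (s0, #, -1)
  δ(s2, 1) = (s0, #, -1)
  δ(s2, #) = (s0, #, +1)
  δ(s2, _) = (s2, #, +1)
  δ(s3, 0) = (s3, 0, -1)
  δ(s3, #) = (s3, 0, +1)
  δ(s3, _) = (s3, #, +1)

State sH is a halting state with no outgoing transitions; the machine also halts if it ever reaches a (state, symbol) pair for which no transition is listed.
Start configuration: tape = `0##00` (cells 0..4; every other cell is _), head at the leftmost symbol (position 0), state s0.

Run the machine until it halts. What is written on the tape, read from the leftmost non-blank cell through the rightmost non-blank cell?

s0 | _[0]##00   read 0 → write _, move -1, go to s2
s2 | [_]_##00   read _ → write #, move +1, go to s2
s2 | #[_]##00   read _ → write #, move +1, go to s2
s2 | ##[#]#00   read # → write #, move +1, go to s0
s0 | ###[#]00   read # → write 0, move -1, go to s1
s1 | ##[#]000   read # → write #, move +1, go to sH
sH | ###[0]00
The non-blank tape span at halt is ###000.

###000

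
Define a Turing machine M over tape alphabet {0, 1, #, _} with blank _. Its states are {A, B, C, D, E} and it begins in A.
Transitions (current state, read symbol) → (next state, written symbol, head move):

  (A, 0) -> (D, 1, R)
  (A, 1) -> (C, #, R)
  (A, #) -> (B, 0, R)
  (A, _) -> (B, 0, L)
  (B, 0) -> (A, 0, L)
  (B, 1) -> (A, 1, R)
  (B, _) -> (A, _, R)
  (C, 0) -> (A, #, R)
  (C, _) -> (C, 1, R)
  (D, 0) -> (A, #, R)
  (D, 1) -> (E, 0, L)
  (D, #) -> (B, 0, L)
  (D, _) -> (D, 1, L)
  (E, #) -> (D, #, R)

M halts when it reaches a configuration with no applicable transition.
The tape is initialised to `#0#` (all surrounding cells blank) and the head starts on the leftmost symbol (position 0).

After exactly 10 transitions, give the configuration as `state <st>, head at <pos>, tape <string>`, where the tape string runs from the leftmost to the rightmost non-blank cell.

A | [#]0#___   read # → write 0, move R, go to B
B | 0[0]#___   read 0 → write 0, move L, go to A
A | [0]0#___   read 0 → write 1, move R, go to D
D | 1[0]#___   read 0 → write #, move R, go to A
A | 1#[#]___   read # → write 0, move R, go to B
B | 1#0[_]__   read _ → write _, move R, go to A
A | 1#0_[_]_   read _ → write 0, move L, go to B
B | 1#0[_]0_   read _ → write _, move R, go to A
A | 1#0_[0]_   read 0 → write 1, move R, go to D
D | 1#0_1[_]   read _ → write 1, move L, go to D
D | 1#0_[1]1
After 10 steps: state D, head at 4, tape 1#0_11.

state D, head at 4, tape 1#0_11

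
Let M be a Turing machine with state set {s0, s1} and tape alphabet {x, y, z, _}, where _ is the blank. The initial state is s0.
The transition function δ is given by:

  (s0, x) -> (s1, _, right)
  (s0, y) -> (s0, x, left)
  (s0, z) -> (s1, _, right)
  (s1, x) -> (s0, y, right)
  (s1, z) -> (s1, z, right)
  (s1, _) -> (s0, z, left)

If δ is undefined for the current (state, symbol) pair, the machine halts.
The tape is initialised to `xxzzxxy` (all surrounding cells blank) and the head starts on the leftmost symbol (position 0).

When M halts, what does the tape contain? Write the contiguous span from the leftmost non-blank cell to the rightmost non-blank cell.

state=s0 head=0 tape=[x]xzzxxy   (s0,x)→(s1,_,right)
state=s1 head=1 tape=_[x]zzxxy   (s1,x)→(s0,y,right)
state=s0 head=2 tape=_y[z]zxxy   (s0,z)→(s1,_,right)
state=s1 head=3 tape=_y_[z]xxy   (s1,z)→(s1,z,right)
state=s1 head=4 tape=_y_z[x]xy   (s1,x)→(s0,y,right)
state=s0 head=5 tape=_y_zy[x]y   (s0,x)→(s1,_,right)
state=s1 head=6 tape=_y_zy_[y]
The non-blank tape span at halt is y_zy_y.

y_zy_y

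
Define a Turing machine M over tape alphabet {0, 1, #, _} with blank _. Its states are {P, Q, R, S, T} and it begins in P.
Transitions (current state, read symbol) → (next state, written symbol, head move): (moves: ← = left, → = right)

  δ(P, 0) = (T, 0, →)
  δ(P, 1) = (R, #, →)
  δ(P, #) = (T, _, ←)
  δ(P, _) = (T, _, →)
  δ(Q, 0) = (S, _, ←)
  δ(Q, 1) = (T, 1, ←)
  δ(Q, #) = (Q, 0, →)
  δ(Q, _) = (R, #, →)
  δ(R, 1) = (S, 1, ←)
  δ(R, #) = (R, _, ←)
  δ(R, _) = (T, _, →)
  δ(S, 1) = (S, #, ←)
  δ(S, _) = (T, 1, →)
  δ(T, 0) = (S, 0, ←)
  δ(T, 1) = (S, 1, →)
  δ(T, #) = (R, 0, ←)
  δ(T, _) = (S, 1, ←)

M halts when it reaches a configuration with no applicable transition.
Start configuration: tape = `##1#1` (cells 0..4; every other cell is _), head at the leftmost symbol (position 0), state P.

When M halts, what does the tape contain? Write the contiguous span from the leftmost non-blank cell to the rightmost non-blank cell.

P | ____[#]#1#1   read # → write _, move ←, go to T
T | ___[_]_#1#1   read _ → write 1, move ←, go to S
S | __[_]1_#1#1   read _ → write 1, move →, go to T
T | __1[1]_#1#1   read 1 → write 1, move →, go to S
S | __11[_]#1#1   read _ → write 1, move →, go to T
T | __111[#]1#1   read # → write 0, move ←, go to R
R | __11[1]01#1   read 1 → write 1, move ←, go to S
S | __1[1]101#1   read 1 → write #, move ←, go to S
S | __[1]#101#1   read 1 → write #, move ←, go to S
S | _[_]##101#1   read _ → write 1, move →, go to T
T | _1[#]#101#1   read # → write 0, move ←, go to R
R | _[1]0#101#1   read 1 → write 1, move ←, go to S
S | [_]10#101#1   read _ → write 1, move →, go to T
T | 1[1]0#101#1   read 1 → write 1, move →, go to S
S | 11[0]#101#1
The non-blank tape span at halt is 110#101#1.

110#101#1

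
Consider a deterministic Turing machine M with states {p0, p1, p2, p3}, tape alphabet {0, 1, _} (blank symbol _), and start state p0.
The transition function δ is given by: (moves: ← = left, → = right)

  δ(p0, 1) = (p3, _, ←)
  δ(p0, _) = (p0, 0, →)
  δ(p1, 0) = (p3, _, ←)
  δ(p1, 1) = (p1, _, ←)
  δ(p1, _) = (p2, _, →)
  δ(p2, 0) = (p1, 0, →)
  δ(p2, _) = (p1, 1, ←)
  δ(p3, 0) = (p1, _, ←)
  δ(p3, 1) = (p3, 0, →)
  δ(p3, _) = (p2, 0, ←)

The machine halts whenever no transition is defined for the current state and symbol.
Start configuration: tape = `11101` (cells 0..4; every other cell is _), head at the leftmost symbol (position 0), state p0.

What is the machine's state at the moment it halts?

p2

state=p0 head=0 tape=___[1]1101   (p0,1)→(p3,_,←)
state=p3 head=-1 tape=__[_]_1101   (p3,_)→(p2,0,←)
state=p2 head=-2 tape=_[_]0_1101   (p2,_)→(p1,1,←)
state=p1 head=-3 tape=[_]10_1101   (p1,_)→(p2,_,→)
state=p2 head=-2 tape=_[1]0_1101
No transition is defined for (p2, 1); M halts in state p2.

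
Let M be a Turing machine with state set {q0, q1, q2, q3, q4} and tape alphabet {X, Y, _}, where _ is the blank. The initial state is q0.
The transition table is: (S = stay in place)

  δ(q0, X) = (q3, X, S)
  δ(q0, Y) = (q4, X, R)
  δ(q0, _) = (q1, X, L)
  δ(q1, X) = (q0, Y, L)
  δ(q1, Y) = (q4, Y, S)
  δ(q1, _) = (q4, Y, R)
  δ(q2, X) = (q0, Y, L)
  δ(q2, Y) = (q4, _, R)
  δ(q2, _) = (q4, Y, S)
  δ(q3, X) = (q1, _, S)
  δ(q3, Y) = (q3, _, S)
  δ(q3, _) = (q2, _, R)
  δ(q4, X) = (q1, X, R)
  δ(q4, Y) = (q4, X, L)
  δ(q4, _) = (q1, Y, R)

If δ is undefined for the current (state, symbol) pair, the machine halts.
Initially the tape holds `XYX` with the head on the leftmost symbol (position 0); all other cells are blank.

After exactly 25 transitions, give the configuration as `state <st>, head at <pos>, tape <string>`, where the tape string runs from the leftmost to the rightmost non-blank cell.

state q4, head at -1, tape YYXXX

q0 | __[X]YX   read X → write X, move S, go to q3
q3 | __[X]YX   read X → write _, move S, go to q1
q1 | __[_]YX   read _ → write Y, move R, go to q4
q4 | __Y[Y]X   read Y → write X, move L, go to q4
q4 | __[Y]XX   read Y → write X, move L, go to q4
q4 | _[_]XXX   read _ → write Y, move R, go to q1
q1 | _Y[X]XX   read X → write Y, move L, go to q0
q0 | _[Y]YXX   read Y → write X, move R, go to q4
q4 | _X[Y]XX   read Y → write X, move L, go to q4
q4 | _[X]XXX   read X → write X, move R, go to q1
q1 | _X[X]XX   read X → write Y, move L, go to q0
q0 | _[X]YXX   read X → write X, move S, go to q3
q3 | _[X]YXX   read X → write _, move S, go to q1
q1 | _[_]YXX   read _ → write Y, move R, go to q4
q4 | _Y[Y]XX   read Y → write X, move L, go to q4
q4 | _[Y]XXX   read Y → write X, move L, go to q4
q4 | [_]XXXX   read _ → write Y, move R, go to q1
q1 | Y[X]XXX   read X → write Y, move L, go to q0
q0 | [Y]YXXX   read Y → write X, move R, go to q4
q4 | X[Y]XXX   read Y → write X, move L, go to q4
q4 | [X]XXXX   read X → write X, move R, go to q1
q1 | X[X]XXX   read X → write Y, move L, go to q0
q0 | [X]YXXX   read X → write X, move S, go to q3
q3 | [X]YXXX   read X → write _, move S, go to q1
q1 | [_]YXXX   read _ → write Y, move R, go to q4
q4 | Y[Y]XXX
After 25 steps: state q4, head at -1, tape YYXXX.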